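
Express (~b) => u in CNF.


Step 1: Rewrite (¬b) → u as ¬(¬b) ∨ u.
Step 2: Eliminate any double negations (¬¬X = X).

b | u


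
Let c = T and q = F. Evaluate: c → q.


Implication is false only when antecedent is true and consequent is false.
Substitute: c=T, q=F.
T → F evaluates to F.

F


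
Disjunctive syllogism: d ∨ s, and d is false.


Disjunctive syllogism: from (P ∨ Q) and ¬P, infer Q.
One disjunct, 'd', is ruled out; the other must hold.

s


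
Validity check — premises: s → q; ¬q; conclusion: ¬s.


This matches the form of modus tollens: the conclusion follows in every model of the premises.

Valid.


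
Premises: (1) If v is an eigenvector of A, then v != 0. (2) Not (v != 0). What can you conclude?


Modus tollens: from (P → Q) and ¬Q, infer ¬P.
Q = 'v != 0' is denied; since P → Q, P must also fail.

Not (v is an eigenvector of A).


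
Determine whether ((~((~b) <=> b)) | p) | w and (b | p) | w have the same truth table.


Compare truth tables:
b | p | w | φ | ψ
-----------------
False | False | False | True | False
True | False | False | True | True
False | True | False | True | True
True | True | False | True | True
False | False | True | True | True
True | False | True | True | True
False | True | True | True | True
True | True | True | True | True
They differ at row 1 (b=False, p=False, w=False): φ=True but ψ=False.

No, they are not logically equivalent.


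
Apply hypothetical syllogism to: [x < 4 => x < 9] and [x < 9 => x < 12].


Hypothetical syllogism: from (P → Q) and (Q → R), infer (P → R).
Chain the two implications through the shared middle term 'x < 9'.

x < 4 => x < 12


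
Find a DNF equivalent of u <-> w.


Step 1: u ↔ w is true exactly when both agree: (u ∧ w) ∨ (¬u ∧ ¬w).

(u AND w) OR ((NOT u) AND (NOT w))


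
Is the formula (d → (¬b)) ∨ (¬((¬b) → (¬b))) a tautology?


Build the truth table over {b, d}:
b | d | φ
---------
F | F | T
T | F | T
F | T | T
T | T | F
Counterexample at row 4: with b=T, d=T, the formula is F.

No, it is not a tautology.


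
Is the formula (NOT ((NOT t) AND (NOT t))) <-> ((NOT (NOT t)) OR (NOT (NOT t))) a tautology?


Build the truth table over {t}:
t | φ
-----
F | T
T | T
Every row evaluates to true.

Yes, it is a tautology.


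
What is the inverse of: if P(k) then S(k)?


The inverse of (P → Q) is (¬P → ¬Q). It is equivalent to the converse, not to the original.
Here P = 'P(k)' and Q = 'S(k)'.

If not (P(k)), then not (S(k)).


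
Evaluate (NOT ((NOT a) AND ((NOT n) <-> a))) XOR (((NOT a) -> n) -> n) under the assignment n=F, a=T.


Substitute n=F, a=T:
NOT a = F
NOT n = T
(NOT n) <-> a = T <-> T = T
(NOT a) AND ((NOT n) <-> a) = F AND T = F
NOT ((NOT a) AND ((NOT n) <-> a)) = T
NOT a = F
(NOT a) -> n = F -> F = T
((NOT a) -> n) -> n = T -> F = F
(NOT ((NOT a) AND ((NOT n) <-> a))) XOR (((NOT a) -> n) -> n) = T XOR F = T

T


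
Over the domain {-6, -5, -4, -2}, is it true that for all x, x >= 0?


Evaluate the predicate on each element: -6:F, -5:F, -4:F, -2:F.
Counterexample x = -6 fails the predicate.

F


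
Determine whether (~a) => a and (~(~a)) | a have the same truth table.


Compare truth tables:
a | φ | ψ
---------
False | False | False
True | True | True
The columns φ and ψ agree on every row.

Yes, they are logically equivalent.


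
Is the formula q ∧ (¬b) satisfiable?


Search for a satisfying assignment over {b, q}.
Try b=F, q=T: the formula evaluates to T.
A satisfying assignment exists.

Satisfiable.


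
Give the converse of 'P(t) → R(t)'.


The converse of (P → Q) is (Q → P). It is not in general equivalent to the original.
Here P = 'P(t)' and Q = 'R(t)'.

If R(t), then P(t).


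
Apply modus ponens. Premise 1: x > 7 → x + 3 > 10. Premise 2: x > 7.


Modus ponens: from (P → Q) and P, infer Q.
P = 'x > 7' is asserted, and P → Q holds, so Q follows.

x + 3 > 10.


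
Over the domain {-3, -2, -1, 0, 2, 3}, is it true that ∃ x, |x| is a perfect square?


Evaluate the predicate on each element: -3:F, -2:F, -1:T, 0:T, 2:F, 3:F.
Witness x = -1 satisfies the predicate.

T


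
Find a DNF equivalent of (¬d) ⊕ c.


Step 1: (¬d) ⊕ c is true exactly when they disagree: ((¬d) ∧ ¬c) ∨ (¬(¬d) ∧ c).
Step 2: Eliminate any double negations (¬¬X = X).

((¬d) ∧ (¬c)) ∨ (d ∧ c)


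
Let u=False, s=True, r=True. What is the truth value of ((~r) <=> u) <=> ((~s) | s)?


Substitute u=False, s=True, r=True:
~r = False
(~r) <=> u = False <=> False = True
~s = False
(~s) | s = False | True = True
((~r) <=> u) <=> ((~s) | s) = True <=> True = True

True


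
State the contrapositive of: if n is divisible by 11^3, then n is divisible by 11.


The contrapositive of (P → Q) is (¬Q → ¬P); it is logically equivalent to the original.
Here P = 'n is divisible by 11^3' and Q = 'n is divisible by 11'.

If not (n is divisible by 11), then not (n is divisible by 11^3).


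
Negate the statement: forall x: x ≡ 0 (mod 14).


¬(forall x: φ) = exists x: ¬φ, and ¬(exists x: φ) = forall x: ¬φ.
Apply to the universal statement.

exists x: ~(x ≡ 0 (mod 14))


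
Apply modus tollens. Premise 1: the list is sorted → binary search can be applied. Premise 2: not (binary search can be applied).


Modus tollens: from (P → Q) and ¬Q, infer ¬P.
Q = 'binary search can be applied' is denied; since P → Q, P must also fail.

Not (the list is sorted).


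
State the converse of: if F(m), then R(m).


The converse of (P → Q) is (Q → P). It is not in general equivalent to the original.
Here P = 'F(m)' and Q = 'R(m)'.

If R(m), then F(m).


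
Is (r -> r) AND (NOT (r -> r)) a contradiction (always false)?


Truth table over {r}:
r | φ
-----
F | F
T | F
Every row is false.

Yes, it is a contradiction.


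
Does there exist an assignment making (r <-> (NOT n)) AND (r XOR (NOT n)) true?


Check all 4 assignments over {n, r}:
n | r | φ
---------
F | F | F
T | F | F
F | T | F
T | T | F
No assignment makes the formula true.

Unsatisfiable.


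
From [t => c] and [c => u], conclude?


Hypothetical syllogism: from (P → Q) and (Q → R), infer (P → R).
Chain the two implications through the shared middle term 'c'.

t => u


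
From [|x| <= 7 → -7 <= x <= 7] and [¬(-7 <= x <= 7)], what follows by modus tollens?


Modus tollens: from (P → Q) and ¬Q, infer ¬P.
Q = '-7 <= x <= 7' is denied; since P → Q, P must also fail.

Not (|x| <= 7).


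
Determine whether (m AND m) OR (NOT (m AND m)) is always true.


Build the truth table over {m}:
m | φ
-----
F | T
T | T
Every row evaluates to true.

Yes, it is a tautology.


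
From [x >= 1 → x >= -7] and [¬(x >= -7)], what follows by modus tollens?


Modus tollens: from (P → Q) and ¬Q, infer ¬P.
Q = 'x >= -7' is denied; since P → Q, P must also fail.

Not (x >= 1).


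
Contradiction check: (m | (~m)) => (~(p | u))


Truth table over {m, p, u}:
m | p | u | φ
-------------
False | False | False | True
True | False | False | True
False | True | False | False
True | True | False | False
False | False | True | False
True | False | True | False
False | True | True | False
True | True | True | False
Satisfying assignment at row 1: m=False, p=False, u=False gives True.

No, it is not a contradiction.


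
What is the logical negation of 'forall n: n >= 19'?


¬(forall x: φ) = exists x: ¬φ, and ¬(exists x: φ) = forall x: ¬φ.
Apply to the universal statement.

exists n: ~(n >= 19)


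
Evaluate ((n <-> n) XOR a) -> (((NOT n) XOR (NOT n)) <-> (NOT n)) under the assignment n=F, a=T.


Substitute n=F, a=T:
n <-> n = F <-> F = T
(n <-> n) XOR a = T XOR T = F
NOT n = T
NOT n = T
(NOT n) XOR (NOT n) = T XOR T = F
NOT n = T
((NOT n) XOR (NOT n)) <-> (NOT n) = F <-> T = F
((n <-> n) XOR a) -> (((NOT n) XOR (NOT n)) <-> (NOT n)) = F -> F = T

T


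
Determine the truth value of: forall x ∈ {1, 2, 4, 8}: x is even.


Evaluate the predicate on each element: 1:False, 2:True, 4:True, 8:True.
Counterexample x = 1 fails the predicate.

False


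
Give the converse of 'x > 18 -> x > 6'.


The converse of (P → Q) is (Q → P). It is not in general equivalent to the original.
Here P = 'x > 18' and Q = 'x > 6'.

If x > 6, then x > 18.


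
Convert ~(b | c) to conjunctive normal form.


Step 1: Apply De Morgan: ¬(b ∨ c) = ¬b ∧ ¬c.

(~b) & (~c)


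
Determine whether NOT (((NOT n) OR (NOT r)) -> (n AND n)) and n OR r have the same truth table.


Compare truth tables:
n | r | φ | ψ
-------------
F | F | T | F
T | F | F | T
F | T | T | T
T | T | F | T
They differ at row 1 (n=F, r=F): φ=T but ψ=F.

No, they are not logically equivalent.


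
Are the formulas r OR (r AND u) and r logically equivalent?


Compare truth tables:
r | u | φ | ψ
-------------
F | F | F | F
T | F | T | T
F | T | F | F
T | T | T | T
The columns φ and ψ agree on every row.

Yes, they are logically equivalent.


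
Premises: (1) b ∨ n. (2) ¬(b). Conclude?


Disjunctive syllogism: from (P ∨ Q) and ¬P, infer Q.
One disjunct, 'b', is ruled out; the other must hold.

n


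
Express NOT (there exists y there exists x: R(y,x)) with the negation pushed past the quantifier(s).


Negation flips each quantifier (∀↔∃) and negates the inner predicate.
¬(there exists y there exists x: φ) = for all y for all x: ¬φ.

for all y for all x: NOT(R(y,x))


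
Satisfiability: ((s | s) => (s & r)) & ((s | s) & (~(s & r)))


Check all 4 assignments over {r, s}:
r | s | φ
---------
False | False | False
True | False | False
False | True | False
True | True | False
No assignment makes the formula true.

Unsatisfiable.


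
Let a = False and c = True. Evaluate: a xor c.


Exclusive or is true when exactly one operand is true.
Substitute: a=False, c=True.
False xor True evaluates to True.

True


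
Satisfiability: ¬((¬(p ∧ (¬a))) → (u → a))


Search for a satisfying assignment over {a, p, u}.
Try a=F, p=F, u=T: the formula evaluates to T.
A satisfying assignment exists.

Satisfiable.


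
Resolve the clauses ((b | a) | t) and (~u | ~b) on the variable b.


The clauses contain complementary literals b and ~b.
Resolution eliminates this pair and disjoins the remaining literals (merging duplicates).

((a | t) | ~u)


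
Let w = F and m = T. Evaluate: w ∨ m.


Disjunction is false only when both operands are false.
Substitute: w=F, m=T.
F ∨ T evaluates to T.

T


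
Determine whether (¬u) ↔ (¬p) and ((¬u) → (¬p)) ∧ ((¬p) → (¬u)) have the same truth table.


Compare truth tables:
p | u | φ | ψ
-------------
F | F | T | T
T | F | F | F
F | T | F | F
T | T | T | T
The columns φ and ψ agree on every row.

Yes, they are logically equivalent.


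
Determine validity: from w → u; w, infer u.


This matches the form of modus ponens: the conclusion follows in every model of the premises.

Valid.


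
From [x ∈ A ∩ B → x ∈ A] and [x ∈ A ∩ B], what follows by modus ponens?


Modus ponens: from (P → Q) and P, infer Q.
P = 'x ∈ A ∩ B' is asserted, and P → Q holds, so Q follows.

x ∈ A.


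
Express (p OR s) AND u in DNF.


Step 1: Distribute ∧ over ∨: (p ∨ s) ∧ u = (p ∧ u) ∨ (s ∧ u).

(p AND u) OR (s AND u)


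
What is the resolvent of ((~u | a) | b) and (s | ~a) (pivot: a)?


The clauses contain complementary literals a and ~a.
Resolution eliminates this pair and disjoins the remaining literals (merging duplicates).

((~u | b) | s)


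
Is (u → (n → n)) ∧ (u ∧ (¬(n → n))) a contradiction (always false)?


Truth table over {n, u}:
n | u | φ
---------
F | F | F
T | F | F
F | T | F
T | T | F
Every row is false.

Yes, it is a contradiction.


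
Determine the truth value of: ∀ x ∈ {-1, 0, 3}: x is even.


Evaluate the predicate on each element: -1:F, 0:T, 3:F.
Counterexample x = -1 fails the predicate.

F


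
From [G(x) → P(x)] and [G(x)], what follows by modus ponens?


Modus ponens: from (P → Q) and P, infer Q.
P = 'G(x)' is asserted, and P → Q holds, so Q follows.

P(x).


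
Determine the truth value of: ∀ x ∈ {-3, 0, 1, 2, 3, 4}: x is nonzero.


Evaluate the predicate on each element: -3:T, 0:F, 1:T, 2:T, 3:T, 4:T.
Counterexample x = 0 fails the predicate.

F


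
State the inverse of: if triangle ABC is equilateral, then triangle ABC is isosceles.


The inverse of (P → Q) is (¬P → ¬Q). It is equivalent to the converse, not to the original.
Here P = 'triangle ABC is equilateral' and Q = 'triangle ABC is isosceles'.

If not (triangle ABC is equilateral), then not (triangle ABC is isosceles).


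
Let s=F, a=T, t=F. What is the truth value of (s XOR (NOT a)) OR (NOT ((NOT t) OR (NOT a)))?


Substitute s=F, a=T, t=F:
NOT a = F
s XOR (NOT a) = F XOR F = F
NOT t = T
NOT a = F
(NOT t) OR (NOT a) = T OR F = T
NOT ((NOT t) OR (NOT a)) = F
(s XOR (NOT a)) OR (NOT ((NOT t) OR (NOT a))) = F OR F = F

F


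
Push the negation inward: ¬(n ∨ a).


De Morgan: the negation of a disjunction is the conjunction of the negations.
Distribute ¬ across ∨, flipping it to ∧, and negate each literal.

(¬n) ∧ (¬a)


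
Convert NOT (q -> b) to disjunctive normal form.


Step 1: Rewrite implication then negate: ¬(¬q ∨ b) = q ∧ ¬b.

q AND (NOT b)


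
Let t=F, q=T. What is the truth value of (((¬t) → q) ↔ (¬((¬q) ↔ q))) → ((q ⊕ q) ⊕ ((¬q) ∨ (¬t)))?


Substitute t=F, q=T:
… (earlier sub-steps elided)
¬q = F
(¬q) ↔ q = F ↔ T = F
¬((¬q) ↔ q) = T
((¬t) → q) ↔ (¬((¬q) ↔ q)) = T ↔ T = T
q ⊕ q = T ⊕ T = F
¬q = F
¬t = T
(¬q) ∨ (¬t) = F ∨ T = T
(q ⊕ q) ⊕ ((¬q) ∨ (¬t)) = F ⊕ T = T
(((¬t) → q) ↔ (¬((¬q) ↔ q))) → ((q ⊕ q) ⊕ ((¬q) ∨ (¬t))) = T → T = T

T


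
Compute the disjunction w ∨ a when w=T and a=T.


Disjunction is false only when both operands are false.
Substitute: w=T, a=T.
T ∨ T evaluates to T.

T


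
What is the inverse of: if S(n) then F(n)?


The inverse of (P → Q) is (¬P → ¬Q). It is equivalent to the converse, not to the original.
Here P = 'S(n)' and Q = 'F(n)'.

If not (S(n)), then not (F(n)).


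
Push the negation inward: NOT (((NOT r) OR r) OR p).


De Morgan: the negation of a disjunction is the conjunction of the negations.
Distribute NOT across OR, flipping it to AND, and negate each literal.

(r AND (NOT r)) AND (NOT p)


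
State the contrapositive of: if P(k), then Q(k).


The contrapositive of (P → Q) is (¬Q → ¬P); it is logically equivalent to the original.
Here P = 'P(k)' and Q = 'Q(k)'.

If not (Q(k)), then not (P(k)).


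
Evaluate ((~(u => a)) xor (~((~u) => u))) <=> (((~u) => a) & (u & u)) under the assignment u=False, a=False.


Substitute u=False, a=False:
… (earlier sub-steps elided)
~(u => a) = False
~u = True
(~u) => u = True => False = False
~((~u) => u) = True
(~(u => a)) xor (~((~u) => u)) = False xor True = True
~u = True
(~u) => a = True => False = False
u & u = False & False = False
((~u) => a) & (u & u) = False & False = False
((~(u => a)) xor (~((~u) => u))) <=> (((~u) => a) & (u & u)) = True <=> False = False

False


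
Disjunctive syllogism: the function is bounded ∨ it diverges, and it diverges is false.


Disjunctive syllogism: from (P ∨ Q) and ¬P, infer Q.
One disjunct, 'it diverges', is ruled out; the other must hold.

the function is bounded


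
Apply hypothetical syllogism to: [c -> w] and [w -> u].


Hypothetical syllogism: from (P → Q) and (Q → R), infer (P → R).
Chain the two implications through the shared middle term 'w'.

c -> u


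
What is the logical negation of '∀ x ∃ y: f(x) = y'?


Negation flips each quantifier (∀↔∃) and negates the inner predicate.
¬(∀ x ∃ y: φ) = ∃ x ∀ y: ¬φ.

∃ x ∀ y: ¬(f(x) = y)


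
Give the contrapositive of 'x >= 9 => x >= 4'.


The contrapositive of (P → Q) is (¬Q → ¬P); it is logically equivalent to the original.
Here P = 'x >= 9' and Q = 'x >= 4'.

If not (x >= 4), then not (x >= 9).


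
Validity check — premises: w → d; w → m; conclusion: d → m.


This is (no valid rule). There exist truth assignments where the premises are all true but the conclusion is false.

Invalid.


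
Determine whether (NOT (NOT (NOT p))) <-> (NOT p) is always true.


Build the truth table over {p}:
p | φ
-----
F | T
T | T
Every row evaluates to true.

Yes, it is a tautology.


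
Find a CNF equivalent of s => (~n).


Step 1: Rewrite s → (¬n) as ¬s ∨ (¬n).

(~s) | (~n)


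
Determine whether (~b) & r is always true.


Build the truth table over {b, r}:
b | r | φ
---------
False | False | False
True | False | False
False | True | True
True | True | False
Counterexample at row 1: with b=False, r=False, the formula is False.

No, it is not a tautology.


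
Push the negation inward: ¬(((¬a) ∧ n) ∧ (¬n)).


De Morgan: the negation of a conjunction is the disjunction of the negations.
Distribute ¬ across ∧, flipping it to ∨, and negate each literal.

(a ∨ (¬n)) ∨ n


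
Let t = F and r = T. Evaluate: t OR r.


Disjunction is false only when both operands are false.
Substitute: t=F, r=T.
F OR T evaluates to T.

T


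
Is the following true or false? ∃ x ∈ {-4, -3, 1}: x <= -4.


Evaluate the predicate on each element: -4:T, -3:F, 1:F.
Witness x = -4 satisfies the predicate.

T


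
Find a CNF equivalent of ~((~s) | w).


Step 1: Apply De Morgan: ¬((¬s) ∨ w) = ¬(¬s) ∧ ¬w.
Step 2: Eliminate any double negations (¬¬X = X).

s & (~w)


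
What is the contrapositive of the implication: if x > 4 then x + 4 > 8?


The contrapositive of (P → Q) is (¬Q → ¬P); it is logically equivalent to the original.
Here P = 'x > 4' and Q = 'x + 4 > 8'.

If not (x + 4 > 8), then not (x > 4).


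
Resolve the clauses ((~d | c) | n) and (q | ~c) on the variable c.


The clauses contain complementary literals c and ~c.
Resolution eliminates this pair and disjoins the remaining literals (merging duplicates).

((~d | n) | q)


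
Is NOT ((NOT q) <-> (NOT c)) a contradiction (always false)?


Truth table over {c, q}:
c | q | φ
---------
F | F | F
T | F | T
F | T | T
T | T | F
Satisfying assignment at row 2: c=T, q=F gives T.

No, it is not a contradiction.


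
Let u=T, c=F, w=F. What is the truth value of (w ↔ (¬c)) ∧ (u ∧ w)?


Substitute u=T, c=F, w=F:
¬c = T
w ↔ (¬c) = F ↔ T = F
u ∧ w = T ∧ F = F
(w ↔ (¬c)) ∧ (u ∧ w) = F ∧ F = F

F


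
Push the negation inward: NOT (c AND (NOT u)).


De Morgan: the negation of a conjunction is the disjunction of the negations.
Distribute NOT across AND, flipping it to OR, and negate each literal.

(NOT c) OR u


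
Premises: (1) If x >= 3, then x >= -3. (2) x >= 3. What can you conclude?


Modus ponens: from (P → Q) and P, infer Q.
P = 'x >= 3' is asserted, and P → Q holds, so Q follows.

x >= -3.


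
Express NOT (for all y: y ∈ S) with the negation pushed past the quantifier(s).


¬(for all x: φ) = there exists x: ¬φ, and ¬(there exists x: φ) = for all x: ¬φ.
Apply to the universal statement.

there exists y: NOT(y ∈ S)


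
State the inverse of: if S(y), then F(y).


The inverse of (P → Q) is (¬P → ¬Q). It is equivalent to the converse, not to the original.
Here P = 'S(y)' and Q = 'F(y)'.

If not (S(y)), then not (F(y)).


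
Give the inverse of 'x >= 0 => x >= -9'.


The inverse of (P → Q) is (¬P → ¬Q). It is equivalent to the converse, not to the original.
Here P = 'x >= 0' and Q = 'x >= -9'.

If not (x >= 0), then not (x >= -9).


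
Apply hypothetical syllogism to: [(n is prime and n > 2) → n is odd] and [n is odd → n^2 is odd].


Hypothetical syllogism: from (P → Q) and (Q → R), infer (P → R).
Chain the two implications through the shared middle term 'n is odd'.

(n is prime and n > 2) → n^2 is odd


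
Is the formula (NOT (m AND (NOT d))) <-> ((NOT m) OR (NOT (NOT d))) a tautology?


Build the truth table over {d, m}:
d | m | φ
---------
F | F | T
T | F | T
F | T | T
T | T | T
Every row evaluates to true.

Yes, it is a tautology.


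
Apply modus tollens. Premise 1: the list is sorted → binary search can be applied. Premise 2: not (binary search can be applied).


Modus tollens: from (P → Q) and ¬Q, infer ¬P.
Q = 'binary search can be applied' is denied; since P → Q, P must also fail.

Not (the list is sorted).


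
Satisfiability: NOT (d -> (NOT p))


Search for a satisfying assignment over {d, p}.
Try d=T, p=T: the formula evaluates to T.
A satisfying assignment exists.

Satisfiable.


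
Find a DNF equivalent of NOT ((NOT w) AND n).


Step 1: Apply De Morgan: ¬((¬w) ∧ n) = ¬(¬w) ∨ ¬n.
Step 2: Eliminate any double negations (¬¬X = X).

w OR (NOT n)


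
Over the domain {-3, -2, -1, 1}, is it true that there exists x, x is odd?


Evaluate the predicate on each element: -3:T, -2:F, -1:T, 1:T.
Witness x = -3 satisfies the predicate.

T


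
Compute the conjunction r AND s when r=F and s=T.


Conjunction is true only when both operands are true.
Substitute: r=F, s=T.
F AND T evaluates to F.

F


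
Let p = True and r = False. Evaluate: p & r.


Conjunction is true only when both operands are true.
Substitute: p=True, r=False.
True & False evaluates to False.

False


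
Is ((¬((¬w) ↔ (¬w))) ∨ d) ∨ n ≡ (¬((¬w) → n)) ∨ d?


Compare truth tables:
d | n | w | φ | ψ
-----------------
F | F | F | F | T
T | F | F | T | T
F | T | F | T | F
T | T | F | T | T
F | F | T | F | F
T | F | T | T | T
F | T | T | T | F
T | T | T | T | T
They differ at row 1 (d=F, n=F, w=F): φ=F but ψ=T.

No, they are not logically equivalent.


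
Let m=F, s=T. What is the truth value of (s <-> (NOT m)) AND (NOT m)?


Substitute m=F, s=T:
NOT m = T
s <-> (NOT m) = T <-> T = T
NOT m = T
(s <-> (NOT m)) AND (NOT m) = T AND T = T

T


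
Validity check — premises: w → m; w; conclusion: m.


This matches the form of modus ponens: the conclusion follows in every model of the premises.

Valid.


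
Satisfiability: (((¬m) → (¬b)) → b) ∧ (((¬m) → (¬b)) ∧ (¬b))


Check all 4 assignments over {b, m}:
b | m | φ
---------
F | F | F
T | F | F
F | T | F
T | T | F
No assignment makes the formula true.

Unsatisfiable.


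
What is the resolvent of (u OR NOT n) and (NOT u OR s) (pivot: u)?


The clauses contain complementary literals u and NOTu.
Resolution eliminates this pair and disjoins the remaining literals (merging duplicates).

(NOT n OR s)


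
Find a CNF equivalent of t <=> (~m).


Step 1: Rewrite t ↔ (¬m) as (t → (¬m)) ∧ ((¬m) → t).
Step 2: Rewrite each implication as a disjunction.
Step 3: Eliminate any double negations (¬¬X = X).

((~t) | (~m)) & (m | t)


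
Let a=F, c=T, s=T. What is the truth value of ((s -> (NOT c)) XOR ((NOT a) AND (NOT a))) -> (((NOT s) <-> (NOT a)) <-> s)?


Substitute a=F, c=T, s=T:
… (earlier sub-steps elided)
s -> (NOT c) = T -> F = F
NOT a = T
NOT a = T
(NOT a) AND (NOT a) = T AND T = T
(s -> (NOT c)) XOR ((NOT a) AND (NOT a)) = F XOR T = T
NOT s = F
NOT a = T
(NOT s) <-> (NOT a) = F <-> T = F
((NOT s) <-> (NOT a)) <-> s = F <-> T = F
((s -> (NOT c)) XOR ((NOT a) AND (NOT a))) -> (((NOT s) <-> (NOT a)) <-> s) = T -> F = F

F


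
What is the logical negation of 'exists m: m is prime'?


¬(forall x: φ) = exists x: ¬φ, and ¬(exists x: φ) = forall x: ¬φ.
Apply to the existential statement.

forall m: ~(m is prime)


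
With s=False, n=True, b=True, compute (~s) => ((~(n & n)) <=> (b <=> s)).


Substitute s=False, n=True, b=True:
~s = True
n & n = True & True = True
~(n & n) = False
b <=> s = True <=> False = False
(~(n & n)) <=> (b <=> s) = False <=> False = True
(~s) => ((~(n & n)) <=> (b <=> s)) = True => True = True

True


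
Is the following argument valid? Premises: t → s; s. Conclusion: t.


This is affirming the consequent (fallacy). There exist truth assignments where the premises are all true but the conclusion is false.

Invalid.


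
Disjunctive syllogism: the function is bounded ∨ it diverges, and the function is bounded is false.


Disjunctive syllogism: from (P ∨ Q) and ¬P, infer Q.
One disjunct, 'the function is bounded', is ruled out; the other must hold.

it diverges


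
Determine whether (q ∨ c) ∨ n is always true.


Build the truth table over {c, n, q}:
c | n | q | φ
-------------
F | F | F | F
T | F | F | T
F | T | F | T
T | T | F | T
F | F | T | T
T | F | T | T
F | T | T | T
T | T | T | T
Counterexample at row 1: with c=F, n=F, q=F, the formula is F.

No, it is not a tautology.


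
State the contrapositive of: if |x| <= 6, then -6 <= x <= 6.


The contrapositive of (P → Q) is (¬Q → ¬P); it is logically equivalent to the original.
Here P = '|x| <= 6' and Q = '-6 <= x <= 6'.

If not (-6 <= x <= 6), then not (|x| <= 6).


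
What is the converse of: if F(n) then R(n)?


The converse of (P → Q) is (Q → P). It is not in general equivalent to the original.
Here P = 'F(n)' and Q = 'R(n)'.

If R(n), then F(n).


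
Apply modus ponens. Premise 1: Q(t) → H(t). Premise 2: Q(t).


Modus ponens: from (P → Q) and P, infer Q.
P = 'Q(t)' is asserted, and P → Q holds, so Q follows.

H(t).


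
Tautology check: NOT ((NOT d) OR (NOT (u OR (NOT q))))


Build the truth table over {d, q, u}:
d | q | u | φ
-------------
F | F | F | F
T | F | F | T
F | T | F | F
T | T | F | F
F | F | T | F
T | F | T | T
F | T | T | F
T | T | T | T
Counterexample at row 1: with d=F, q=F, u=F, the formula is F.

No, it is not a tautology.


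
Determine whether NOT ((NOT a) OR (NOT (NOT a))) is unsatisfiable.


Truth table over {a}:
a | φ
-----
F | F
T | F
Every row is false.

Yes, it is a contradiction.


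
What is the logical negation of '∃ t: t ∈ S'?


¬(∀ x: φ) = ∃ x: ¬φ, and ¬(∃ x: φ) = ∀ x: ¬φ.
Apply to the existential statement.

∀ t: ¬(t ∈ S)


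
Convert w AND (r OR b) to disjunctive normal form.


Step 1: Distribute ∧ over ∨: w ∧ (r ∨ b) = (w ∧ r) ∨ (w ∧ b).

(w AND r) OR (w AND b)


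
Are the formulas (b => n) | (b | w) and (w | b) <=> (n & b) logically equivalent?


Compare truth tables:
b | n | w | φ | ψ
-----------------
False | False | False | True | True
True | False | False | True | False
False | True | False | True | True
True | True | False | True | True
False | False | True | True | False
True | False | True | True | False
False | True | True | True | False
True | True | True | True | True
They differ at row 2 (b=True, n=False, w=False): φ=True but ψ=False.

No, they are not logically equivalent.


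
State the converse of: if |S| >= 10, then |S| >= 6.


The converse of (P → Q) is (Q → P). It is not in general equivalent to the original.
Here P = '|S| >= 10' and Q = '|S| >= 6'.

If |S| >= 6, then |S| >= 10.


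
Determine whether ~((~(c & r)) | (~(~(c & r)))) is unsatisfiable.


Truth table over {c, r}:
c | r | φ
---------
False | False | False
True | False | False
False | True | False
True | True | False
Every row is false.

Yes, it is a contradiction.


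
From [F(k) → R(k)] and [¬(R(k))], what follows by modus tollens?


Modus tollens: from (P → Q) and ¬Q, infer ¬P.
Q = 'R(k)' is denied; since P → Q, P must also fail.

Not (F(k)).


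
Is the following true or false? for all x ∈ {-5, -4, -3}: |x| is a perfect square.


Evaluate the predicate on each element: -5:F, -4:T, -3:F.
Counterexample x = -5 fails the predicate.

F


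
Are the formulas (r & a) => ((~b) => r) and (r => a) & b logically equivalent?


Compare truth tables:
a | b | r | φ | ψ
-----------------
False | False | False | True | False
True | False | False | True | False
False | True | False | True | True
True | True | False | True | True
False | False | True | True | False
True | False | True | True | False
False | True | True | True | False
True | True | True | True | True
They differ at row 1 (a=False, b=False, r=False): φ=True but ψ=False.

No, they are not logically equivalent.


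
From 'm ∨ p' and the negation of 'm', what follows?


Disjunctive syllogism: from (P ∨ Q) and ¬P, infer Q.
One disjunct, 'm', is ruled out; the other must hold.

p


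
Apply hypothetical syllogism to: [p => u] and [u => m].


Hypothetical syllogism: from (P → Q) and (Q → R), infer (P → R).
Chain the two implications through the shared middle term 'u'.

p => m


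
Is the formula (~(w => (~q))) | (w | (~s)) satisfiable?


Search for a satisfying assignment over {q, s, w}.
Try q=False, s=False, w=False: the formula evaluates to True.
A satisfying assignment exists.

Satisfiable.


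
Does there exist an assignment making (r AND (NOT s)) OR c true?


Search for a satisfying assignment over {c, r, s}.
Try c=T, r=F, s=F: the formula evaluates to T.
A satisfying assignment exists.

Satisfiable.


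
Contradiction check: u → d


Truth table over {d, u}:
d | u | φ
---------
F | F | T
T | F | T
F | T | F
T | T | T
Satisfying assignment at row 1: d=F, u=F gives T.

No, it is not a contradiction.


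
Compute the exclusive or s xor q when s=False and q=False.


Exclusive or is true when exactly one operand is true.
Substitute: s=False, q=False.
False xor False evaluates to False.

False


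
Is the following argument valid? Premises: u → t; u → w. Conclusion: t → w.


This is (no valid rule). There exist truth assignments where the premises are all true but the conclusion is false.

Invalid.


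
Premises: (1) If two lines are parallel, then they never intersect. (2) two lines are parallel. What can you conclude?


Modus ponens: from (P → Q) and P, infer Q.
P = 'two lines are parallel' is asserted, and P → Q holds, so Q follows.

they never intersect.


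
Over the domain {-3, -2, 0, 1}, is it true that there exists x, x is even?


Evaluate the predicate on each element: -3:F, -2:T, 0:T, 1:F.
Witness x = -2 satisfies the predicate.

T


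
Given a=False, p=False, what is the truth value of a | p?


Disjunction is false only when both operands are false.
Substitute: a=False, p=False.
False | False evaluates to False.

False


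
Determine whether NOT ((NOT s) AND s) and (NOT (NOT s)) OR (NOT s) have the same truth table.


Compare truth tables:
s | φ | ψ
---------
F | T | T
T | T | T
The columns φ and ψ agree on every row.

Yes, they are logically equivalent.


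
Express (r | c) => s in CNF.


Step 1: Rewrite as ¬(r ∨ c) ∨ s = (¬r ∧ ¬c) ∨ s.
Step 2: Distribute ∨ over ∧.

((~r) | s) & ((~c) | s)


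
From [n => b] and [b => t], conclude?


Hypothetical syllogism: from (P → Q) and (Q → R), infer (P → R).
Chain the two implications through the shared middle term 'b'.

n => t


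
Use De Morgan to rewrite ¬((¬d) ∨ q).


De Morgan: the negation of a disjunction is the conjunction of the negations.
Distribute ¬ across ∨, flipping it to ∧, and negate each literal.

d ∧ (¬q)


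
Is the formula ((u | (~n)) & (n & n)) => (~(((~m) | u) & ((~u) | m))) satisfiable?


Search for a satisfying assignment over {m, n, u}.
Try m=False, n=False, u=False: the formula evaluates to True.
A satisfying assignment exists.

Satisfiable.


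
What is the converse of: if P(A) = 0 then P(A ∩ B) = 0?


The converse of (P → Q) is (Q → P). It is not in general equivalent to the original.
Here P = 'P(A) = 0' and Q = 'P(A ∩ B) = 0'.

If P(A ∩ B) = 0, then P(A) = 0.


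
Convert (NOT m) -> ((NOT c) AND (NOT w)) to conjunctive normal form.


Step 1: Rewrite (¬m) → ((¬c) ∧ (¬w)) as ¬(¬m) ∨ ((¬c) ∧ (¬w)).
Step 2: Distribute ∨ over ∧.
Step 3: Eliminate any double negations (¬¬X = X).

(m OR (NOT c)) AND (m OR (NOT w))


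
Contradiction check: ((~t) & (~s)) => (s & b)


Truth table over {b, s, t}:
b | s | t | φ
-------------
False | False | False | False
True | False | False | False
False | True | False | True
True | True | False | True
False | False | True | True
True | False | True | True
False | True | True | True
True | True | True | True
Satisfying assignment at row 3: b=False, s=True, t=False gives True.

No, it is not a contradiction.


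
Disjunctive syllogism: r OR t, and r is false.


Disjunctive syllogism: from (P ∨ Q) and ¬P, infer Q.
One disjunct, 'r', is ruled out; the other must hold.

t


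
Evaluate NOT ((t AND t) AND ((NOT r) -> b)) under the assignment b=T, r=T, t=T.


Substitute b=T, r=T, t=T:
t AND t = T AND T = T
NOT r = F
(NOT r) -> b = F -> T = T
(t AND t) AND ((NOT r) -> b) = T AND T = T
NOT ((t AND t) AND ((NOT r) -> b)) = F

F


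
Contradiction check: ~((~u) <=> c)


Truth table over {c, u}:
c | u | φ
---------
False | False | True
True | False | False
False | True | False
True | True | True
Satisfying assignment at row 1: c=False, u=False gives True.

No, it is not a contradiction.


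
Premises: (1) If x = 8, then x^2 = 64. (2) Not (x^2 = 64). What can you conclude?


Modus tollens: from (P → Q) and ¬Q, infer ¬P.
Q = 'x^2 = 64' is denied; since P → Q, P must also fail.

Not (x = 8).


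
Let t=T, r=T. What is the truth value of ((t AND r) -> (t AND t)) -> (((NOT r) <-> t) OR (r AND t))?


Substitute t=T, r=T:
t AND r = T AND T = T
t AND t = T AND T = T
(t AND r) -> (t AND t) = T -> T = T
NOT r = F
(NOT r) <-> t = F <-> T = F
r AND t = T AND T = T
((NOT r) <-> t) OR (r AND t) = F OR T = T
((t AND r) -> (t AND t)) -> (((NOT r) <-> t) OR (r AND t)) = T -> T = T

T


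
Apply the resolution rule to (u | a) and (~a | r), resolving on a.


The clauses contain complementary literals a and ~a.
Resolution eliminates this pair and disjoins the remaining literals (merging duplicates).

(u | r)


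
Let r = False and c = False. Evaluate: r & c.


Conjunction is true only when both operands are true.
Substitute: r=False, c=False.
False & False evaluates to False.

False


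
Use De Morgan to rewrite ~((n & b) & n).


De Morgan: the negation of a conjunction is the disjunction of the negations.
Distribute ~ across &, flipping it to |, and negate each literal.

((~n) | (~b)) | (~n)


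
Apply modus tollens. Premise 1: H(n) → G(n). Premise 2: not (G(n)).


Modus tollens: from (P → Q) and ¬Q, infer ¬P.
Q = 'G(n)' is denied; since P → Q, P must also fail.

Not (H(n)).


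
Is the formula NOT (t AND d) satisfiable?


Search for a satisfying assignment over {d, t}.
Try d=F, t=F: the formula evaluates to T.
A satisfying assignment exists.

Satisfiable.


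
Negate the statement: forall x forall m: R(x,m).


Negation flips each quantifier (∀↔∃) and negates the inner predicate.
¬(forall x forall m: φ) = exists x exists m: ¬φ.

exists x exists m: ~(R(x,m))


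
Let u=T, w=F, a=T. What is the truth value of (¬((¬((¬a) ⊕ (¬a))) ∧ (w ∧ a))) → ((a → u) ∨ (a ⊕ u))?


Substitute u=T, w=F, a=T:
… (earlier sub-steps elided)
¬a = F
(¬a) ⊕ (¬a) = F ⊕ F = F
¬((¬a) ⊕ (¬a)) = T
w ∧ a = F ∧ T = F
(¬((¬a) ⊕ (¬a))) ∧ (w ∧ a) = T ∧ F = F
¬((¬((¬a) ⊕ (¬a))) ∧ (w ∧ a)) = T
a → u = T → T = T
a ⊕ u = T ⊕ T = F
(a → u) ∨ (a ⊕ u) = T ∨ F = T
(¬((¬((¬a) ⊕ (¬a))) ∧ (w ∧ a))) → ((a → u) ∨ (a ⊕ u)) = T → T = T

T


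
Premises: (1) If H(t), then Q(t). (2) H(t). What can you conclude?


Modus ponens: from (P → Q) and P, infer Q.
P = 'H(t)' is asserted, and P → Q holds, so Q follows.

Q(t).


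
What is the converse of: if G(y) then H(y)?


The converse of (P → Q) is (Q → P). It is not in general equivalent to the original.
Here P = 'G(y)' and Q = 'H(y)'.

If H(y), then G(y).


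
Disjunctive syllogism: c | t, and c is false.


Disjunctive syllogism: from (P ∨ Q) and ¬P, infer Q.
One disjunct, 'c', is ruled out; the other must hold.

t


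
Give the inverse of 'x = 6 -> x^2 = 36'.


The inverse of (P → Q) is (¬P → ¬Q). It is equivalent to the converse, not to the original.
Here P = 'x = 6' and Q = 'x^2 = 36'.

If not (x = 6), then not (x^2 = 36).


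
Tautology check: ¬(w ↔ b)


Build the truth table over {b, w}:
b | w | φ
---------
F | F | F
T | F | T
F | T | T
T | T | F
Counterexample at row 1: with b=F, w=F, the formula is F.

No, it is not a tautology.


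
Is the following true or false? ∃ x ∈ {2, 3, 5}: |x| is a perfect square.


Evaluate the predicate on each element: 2:F, 3:F, 5:F.
No element satisfies the predicate.

F


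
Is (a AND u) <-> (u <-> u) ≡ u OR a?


Compare truth tables:
a | u | φ | ψ
-------------
F | F | F | F
T | F | F | T
F | T | F | T
T | T | T | T
They differ at row 2 (a=T, u=F): φ=F but ψ=T.

No, they are not logically equivalent.


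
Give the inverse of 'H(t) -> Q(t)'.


The inverse of (P → Q) is (¬P → ¬Q). It is equivalent to the converse, not to the original.
Here P = 'H(t)' and Q = 'Q(t)'.

If not (H(t)), then not (Q(t)).


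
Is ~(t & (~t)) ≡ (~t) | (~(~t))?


Compare truth tables:
t | φ | ψ
---------
False | True | True
True | True | True
The columns φ and ψ agree on every row.

Yes, they are logically equivalent.


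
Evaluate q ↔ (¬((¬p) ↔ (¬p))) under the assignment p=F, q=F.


Substitute p=F, q=F:
¬p = T
¬p = T
(¬p) ↔ (¬p) = T ↔ T = T
¬((¬p) ↔ (¬p)) = F
q ↔ (¬((¬p) ↔ (¬p))) = F ↔ F = T

T


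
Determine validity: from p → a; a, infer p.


This is affirming the consequent (fallacy). There exist truth assignments where the premises are all true but the conclusion is false.

Invalid.


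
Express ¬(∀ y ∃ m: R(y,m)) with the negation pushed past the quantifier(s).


Negation flips each quantifier (∀↔∃) and negates the inner predicate.
¬(∀ y ∃ m: φ) = ∃ y ∀ m: ¬φ.

∃ y ∀ m: ¬(R(y,m))


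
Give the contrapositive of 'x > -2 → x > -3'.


The contrapositive of (P → Q) is (¬Q → ¬P); it is logically equivalent to the original.
Here P = 'x > -2' and Q = 'x > -3'.

If not (x > -3), then not (x > -2).


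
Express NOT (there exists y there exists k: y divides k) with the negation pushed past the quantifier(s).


Negation flips each quantifier (∀↔∃) and negates the inner predicate.
¬(there exists y there exists k: φ) = for all y for all k: ¬φ.

for all y for all k: NOT(y divides k)


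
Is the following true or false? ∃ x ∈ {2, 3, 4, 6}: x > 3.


Evaluate the predicate on each element: 2:F, 3:F, 4:T, 6:T.
Witness x = 4 satisfies the predicate.

T


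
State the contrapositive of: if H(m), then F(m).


The contrapositive of (P → Q) is (¬Q → ¬P); it is logically equivalent to the original.
Here P = 'H(m)' and Q = 'F(m)'.

If not (F(m)), then not (H(m)).


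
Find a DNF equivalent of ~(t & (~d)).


Step 1: Apply De Morgan: ¬(t ∧ (¬d)) = ¬t ∨ ¬(¬d).
Step 2: Eliminate any double negations (¬¬X = X).

(~t) | d


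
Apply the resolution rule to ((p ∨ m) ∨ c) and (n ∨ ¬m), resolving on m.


The clauses contain complementary literals m and ¬m.
Resolution eliminates this pair and disjoins the remaining literals (merging duplicates).

((c ∨ p) ∨ n)


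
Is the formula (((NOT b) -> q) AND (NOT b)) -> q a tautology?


Build the truth table over {b, q}:
b | q | φ
---------
F | F | T
T | F | T
F | T | T
T | T | T
Every row evaluates to true.

Yes, it is a tautology.
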